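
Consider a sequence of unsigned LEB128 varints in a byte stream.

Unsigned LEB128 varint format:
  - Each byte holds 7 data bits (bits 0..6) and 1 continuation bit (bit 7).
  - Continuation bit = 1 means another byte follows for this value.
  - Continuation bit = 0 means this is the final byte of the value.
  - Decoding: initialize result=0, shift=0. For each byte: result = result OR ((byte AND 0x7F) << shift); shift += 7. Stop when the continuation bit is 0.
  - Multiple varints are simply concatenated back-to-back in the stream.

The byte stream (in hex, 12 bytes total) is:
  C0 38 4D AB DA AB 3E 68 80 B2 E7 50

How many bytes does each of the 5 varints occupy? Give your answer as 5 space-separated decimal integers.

  byte[0]=0xC0 cont=1 payload=0x40=64: acc |= 64<<0 -> acc=64 shift=7
  byte[1]=0x38 cont=0 payload=0x38=56: acc |= 56<<7 -> acc=7232 shift=14 [end]
Varint 1: bytes[0:2] = C0 38 -> value 7232 (2 byte(s))
  byte[2]=0x4D cont=0 payload=0x4D=77: acc |= 77<<0 -> acc=77 shift=7 [end]
Varint 2: bytes[2:3] = 4D -> value 77 (1 byte(s))
  byte[3]=0xAB cont=1 payload=0x2B=43: acc |= 43<<0 -> acc=43 shift=7
  byte[4]=0xDA cont=1 payload=0x5A=90: acc |= 90<<7 -> acc=11563 shift=14
  byte[5]=0xAB cont=1 payload=0x2B=43: acc |= 43<<14 -> acc=716075 shift=21
  byte[6]=0x3E cont=0 payload=0x3E=62: acc |= 62<<21 -> acc=130739499 shift=28 [end]
Varint 3: bytes[3:7] = AB DA AB 3E -> value 130739499 (4 byte(s))
  byte[7]=0x68 cont=0 payload=0x68=104: acc |= 104<<0 -> acc=104 shift=7 [end]
Varint 4: bytes[7:8] = 68 -> value 104 (1 byte(s))
  byte[8]=0x80 cont=1 payload=0x00=0: acc |= 0<<0 -> acc=0 shift=7
  byte[9]=0xB2 cont=1 payload=0x32=50: acc |= 50<<7 -> acc=6400 shift=14
  byte[10]=0xE7 cont=1 payload=0x67=103: acc |= 103<<14 -> acc=1693952 shift=21
  byte[11]=0x50 cont=0 payload=0x50=80: acc |= 80<<21 -> acc=169466112 shift=28 [end]
Varint 5: bytes[8:12] = 80 B2 E7 50 -> value 169466112 (4 byte(s))

Answer: 2 1 4 1 4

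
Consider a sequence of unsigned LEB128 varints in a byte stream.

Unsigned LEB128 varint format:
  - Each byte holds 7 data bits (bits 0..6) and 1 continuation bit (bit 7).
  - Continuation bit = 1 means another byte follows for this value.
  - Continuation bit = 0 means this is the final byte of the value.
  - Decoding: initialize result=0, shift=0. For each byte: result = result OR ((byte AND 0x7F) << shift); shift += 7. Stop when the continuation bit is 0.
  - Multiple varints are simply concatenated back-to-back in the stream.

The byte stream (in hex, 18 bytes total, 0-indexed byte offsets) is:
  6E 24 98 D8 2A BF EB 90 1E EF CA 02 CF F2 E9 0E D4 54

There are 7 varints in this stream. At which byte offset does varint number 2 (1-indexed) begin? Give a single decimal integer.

  byte[0]=0x6E cont=0 payload=0x6E=110: acc |= 110<<0 -> acc=110 shift=7 [end]
Varint 1: bytes[0:1] = 6E -> value 110 (1 byte(s))
  byte[1]=0x24 cont=0 payload=0x24=36: acc |= 36<<0 -> acc=36 shift=7 [end]
Varint 2: bytes[1:2] = 24 -> value 36 (1 byte(s))
  byte[2]=0x98 cont=1 payload=0x18=24: acc |= 24<<0 -> acc=24 shift=7
  byte[3]=0xD8 cont=1 payload=0x58=88: acc |= 88<<7 -> acc=11288 shift=14
  byte[4]=0x2A cont=0 payload=0x2A=42: acc |= 42<<14 -> acc=699416 shift=21 [end]
Varint 3: bytes[2:5] = 98 D8 2A -> value 699416 (3 byte(s))
  byte[5]=0xBF cont=1 payload=0x3F=63: acc |= 63<<0 -> acc=63 shift=7
  byte[6]=0xEB cont=1 payload=0x6B=107: acc |= 107<<7 -> acc=13759 shift=14
  byte[7]=0x90 cont=1 payload=0x10=16: acc |= 16<<14 -> acc=275903 shift=21
  byte[8]=0x1E cont=0 payload=0x1E=30: acc |= 30<<21 -> acc=63190463 shift=28 [end]
Varint 4: bytes[5:9] = BF EB 90 1E -> value 63190463 (4 byte(s))
  byte[9]=0xEF cont=1 payload=0x6F=111: acc |= 111<<0 -> acc=111 shift=7
  byte[10]=0xCA cont=1 payload=0x4A=74: acc |= 74<<7 -> acc=9583 shift=14
  byte[11]=0x02 cont=0 payload=0x02=2: acc |= 2<<14 -> acc=42351 shift=21 [end]
Varint 5: bytes[9:12] = EF CA 02 -> value 42351 (3 byte(s))
  byte[12]=0xCF cont=1 payload=0x4F=79: acc |= 79<<0 -> acc=79 shift=7
  byte[13]=0xF2 cont=1 payload=0x72=114: acc |= 114<<7 -> acc=14671 shift=14
  byte[14]=0xE9 cont=1 payload=0x69=105: acc |= 105<<14 -> acc=1734991 shift=21
  byte[15]=0x0E cont=0 payload=0x0E=14: acc |= 14<<21 -> acc=31095119 shift=28 [end]
Varint 6: bytes[12:16] = CF F2 E9 0E -> value 31095119 (4 byte(s))
  byte[16]=0xD4 cont=1 payload=0x54=84: acc |= 84<<0 -> acc=84 shift=7
  byte[17]=0x54 cont=0 payload=0x54=84: acc |= 84<<7 -> acc=10836 shift=14 [end]
Varint 7: bytes[16:18] = D4 54 -> value 10836 (2 byte(s))

Answer: 1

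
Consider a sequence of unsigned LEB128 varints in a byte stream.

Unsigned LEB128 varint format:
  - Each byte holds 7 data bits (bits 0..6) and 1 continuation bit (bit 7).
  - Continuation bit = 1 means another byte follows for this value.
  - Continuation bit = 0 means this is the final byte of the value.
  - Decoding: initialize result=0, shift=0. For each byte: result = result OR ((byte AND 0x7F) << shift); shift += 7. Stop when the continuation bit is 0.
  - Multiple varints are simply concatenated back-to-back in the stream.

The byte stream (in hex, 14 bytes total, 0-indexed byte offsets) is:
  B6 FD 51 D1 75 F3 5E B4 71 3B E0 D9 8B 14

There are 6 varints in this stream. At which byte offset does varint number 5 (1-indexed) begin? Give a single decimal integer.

Answer: 9

Derivation:
  byte[0]=0xB6 cont=1 payload=0x36=54: acc |= 54<<0 -> acc=54 shift=7
  byte[1]=0xFD cont=1 payload=0x7D=125: acc |= 125<<7 -> acc=16054 shift=14
  byte[2]=0x51 cont=0 payload=0x51=81: acc |= 81<<14 -> acc=1343158 shift=21 [end]
Varint 1: bytes[0:3] = B6 FD 51 -> value 1343158 (3 byte(s))
  byte[3]=0xD1 cont=1 payload=0x51=81: acc |= 81<<0 -> acc=81 shift=7
  byte[4]=0x75 cont=0 payload=0x75=117: acc |= 117<<7 -> acc=15057 shift=14 [end]
Varint 2: bytes[3:5] = D1 75 -> value 15057 (2 byte(s))
  byte[5]=0xF3 cont=1 payload=0x73=115: acc |= 115<<0 -> acc=115 shift=7
  byte[6]=0x5E cont=0 payload=0x5E=94: acc |= 94<<7 -> acc=12147 shift=14 [end]
Varint 3: bytes[5:7] = F3 5E -> value 12147 (2 byte(s))
  byte[7]=0xB4 cont=1 payload=0x34=52: acc |= 52<<0 -> acc=52 shift=7
  byte[8]=0x71 cont=0 payload=0x71=113: acc |= 113<<7 -> acc=14516 shift=14 [end]
Varint 4: bytes[7:9] = B4 71 -> value 14516 (2 byte(s))
  byte[9]=0x3B cont=0 payload=0x3B=59: acc |= 59<<0 -> acc=59 shift=7 [end]
Varint 5: bytes[9:10] = 3B -> value 59 (1 byte(s))
  byte[10]=0xE0 cont=1 payload=0x60=96: acc |= 96<<0 -> acc=96 shift=7
  byte[11]=0xD9 cont=1 payload=0x59=89: acc |= 89<<7 -> acc=11488 shift=14
  byte[12]=0x8B cont=1 payload=0x0B=11: acc |= 11<<14 -> acc=191712 shift=21
  byte[13]=0x14 cont=0 payload=0x14=20: acc |= 20<<21 -> acc=42134752 shift=28 [end]
Varint 6: bytes[10:14] = E0 D9 8B 14 -> value 42134752 (4 byte(s))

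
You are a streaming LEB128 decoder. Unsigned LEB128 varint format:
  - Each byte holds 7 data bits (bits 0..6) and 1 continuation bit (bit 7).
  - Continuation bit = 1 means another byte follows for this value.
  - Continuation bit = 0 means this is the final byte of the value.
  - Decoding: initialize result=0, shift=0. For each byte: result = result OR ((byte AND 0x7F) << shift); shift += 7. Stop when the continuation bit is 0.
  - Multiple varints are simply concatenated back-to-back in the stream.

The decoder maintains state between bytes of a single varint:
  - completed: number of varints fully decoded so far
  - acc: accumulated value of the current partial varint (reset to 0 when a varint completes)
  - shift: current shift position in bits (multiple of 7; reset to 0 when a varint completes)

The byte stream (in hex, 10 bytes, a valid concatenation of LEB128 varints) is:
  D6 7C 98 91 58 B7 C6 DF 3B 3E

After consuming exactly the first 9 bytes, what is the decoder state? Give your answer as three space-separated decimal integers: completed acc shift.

byte[0]=0xD6 cont=1 payload=0x56: acc |= 86<<0 -> completed=0 acc=86 shift=7
byte[1]=0x7C cont=0 payload=0x7C: varint #1 complete (value=15958); reset -> completed=1 acc=0 shift=0
byte[2]=0x98 cont=1 payload=0x18: acc |= 24<<0 -> completed=1 acc=24 shift=7
byte[3]=0x91 cont=1 payload=0x11: acc |= 17<<7 -> completed=1 acc=2200 shift=14
byte[4]=0x58 cont=0 payload=0x58: varint #2 complete (value=1443992); reset -> completed=2 acc=0 shift=0
byte[5]=0xB7 cont=1 payload=0x37: acc |= 55<<0 -> completed=2 acc=55 shift=7
byte[6]=0xC6 cont=1 payload=0x46: acc |= 70<<7 -> completed=2 acc=9015 shift=14
byte[7]=0xDF cont=1 payload=0x5F: acc |= 95<<14 -> completed=2 acc=1565495 shift=21
byte[8]=0x3B cont=0 payload=0x3B: varint #3 complete (value=125297463); reset -> completed=3 acc=0 shift=0

Answer: 3 0 0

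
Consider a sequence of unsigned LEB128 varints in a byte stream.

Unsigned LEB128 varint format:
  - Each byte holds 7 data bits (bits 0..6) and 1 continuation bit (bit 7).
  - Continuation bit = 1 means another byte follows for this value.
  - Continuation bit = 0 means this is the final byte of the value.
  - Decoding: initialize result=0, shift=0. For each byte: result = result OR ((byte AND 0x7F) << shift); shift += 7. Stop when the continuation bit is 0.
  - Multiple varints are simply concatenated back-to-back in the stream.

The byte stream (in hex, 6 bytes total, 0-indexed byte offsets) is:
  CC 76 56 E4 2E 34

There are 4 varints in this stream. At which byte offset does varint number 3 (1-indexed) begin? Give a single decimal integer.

Answer: 3

Derivation:
  byte[0]=0xCC cont=1 payload=0x4C=76: acc |= 76<<0 -> acc=76 shift=7
  byte[1]=0x76 cont=0 payload=0x76=118: acc |= 118<<7 -> acc=15180 shift=14 [end]
Varint 1: bytes[0:2] = CC 76 -> value 15180 (2 byte(s))
  byte[2]=0x56 cont=0 payload=0x56=86: acc |= 86<<0 -> acc=86 shift=7 [end]
Varint 2: bytes[2:3] = 56 -> value 86 (1 byte(s))
  byte[3]=0xE4 cont=1 payload=0x64=100: acc |= 100<<0 -> acc=100 shift=7
  byte[4]=0x2E cont=0 payload=0x2E=46: acc |= 46<<7 -> acc=5988 shift=14 [end]
Varint 3: bytes[3:5] = E4 2E -> value 5988 (2 byte(s))
  byte[5]=0x34 cont=0 payload=0x34=52: acc |= 52<<0 -> acc=52 shift=7 [end]
Varint 4: bytes[5:6] = 34 -> value 52 (1 byte(s))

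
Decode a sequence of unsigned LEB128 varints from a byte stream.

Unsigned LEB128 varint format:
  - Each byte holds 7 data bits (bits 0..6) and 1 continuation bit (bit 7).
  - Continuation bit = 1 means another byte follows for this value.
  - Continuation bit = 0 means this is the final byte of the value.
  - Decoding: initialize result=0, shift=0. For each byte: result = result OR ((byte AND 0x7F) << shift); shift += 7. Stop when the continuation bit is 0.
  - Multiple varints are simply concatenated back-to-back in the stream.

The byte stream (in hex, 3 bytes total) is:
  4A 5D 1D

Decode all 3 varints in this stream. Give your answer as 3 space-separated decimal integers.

  byte[0]=0x4A cont=0 payload=0x4A=74: acc |= 74<<0 -> acc=74 shift=7 [end]
Varint 1: bytes[0:1] = 4A -> value 74 (1 byte(s))
  byte[1]=0x5D cont=0 payload=0x5D=93: acc |= 93<<0 -> acc=93 shift=7 [end]
Varint 2: bytes[1:2] = 5D -> value 93 (1 byte(s))
  byte[2]=0x1D cont=0 payload=0x1D=29: acc |= 29<<0 -> acc=29 shift=7 [end]
Varint 3: bytes[2:3] = 1D -> value 29 (1 byte(s))

Answer: 74 93 29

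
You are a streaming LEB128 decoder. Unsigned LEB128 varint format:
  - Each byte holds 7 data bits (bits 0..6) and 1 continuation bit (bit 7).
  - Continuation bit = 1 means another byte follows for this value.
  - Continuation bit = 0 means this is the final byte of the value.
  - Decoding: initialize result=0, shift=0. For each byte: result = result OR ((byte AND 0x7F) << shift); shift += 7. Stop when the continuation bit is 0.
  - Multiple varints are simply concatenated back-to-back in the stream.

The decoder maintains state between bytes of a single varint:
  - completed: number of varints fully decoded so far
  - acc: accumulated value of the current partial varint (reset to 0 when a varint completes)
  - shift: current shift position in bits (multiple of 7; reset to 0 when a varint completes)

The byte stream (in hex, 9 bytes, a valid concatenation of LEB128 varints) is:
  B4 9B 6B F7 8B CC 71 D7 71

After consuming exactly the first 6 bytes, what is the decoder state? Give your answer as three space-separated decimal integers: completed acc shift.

Answer: 1 1246711 21

Derivation:
byte[0]=0xB4 cont=1 payload=0x34: acc |= 52<<0 -> completed=0 acc=52 shift=7
byte[1]=0x9B cont=1 payload=0x1B: acc |= 27<<7 -> completed=0 acc=3508 shift=14
byte[2]=0x6B cont=0 payload=0x6B: varint #1 complete (value=1756596); reset -> completed=1 acc=0 shift=0
byte[3]=0xF7 cont=1 payload=0x77: acc |= 119<<0 -> completed=1 acc=119 shift=7
byte[4]=0x8B cont=1 payload=0x0B: acc |= 11<<7 -> completed=1 acc=1527 shift=14
byte[5]=0xCC cont=1 payload=0x4C: acc |= 76<<14 -> completed=1 acc=1246711 shift=21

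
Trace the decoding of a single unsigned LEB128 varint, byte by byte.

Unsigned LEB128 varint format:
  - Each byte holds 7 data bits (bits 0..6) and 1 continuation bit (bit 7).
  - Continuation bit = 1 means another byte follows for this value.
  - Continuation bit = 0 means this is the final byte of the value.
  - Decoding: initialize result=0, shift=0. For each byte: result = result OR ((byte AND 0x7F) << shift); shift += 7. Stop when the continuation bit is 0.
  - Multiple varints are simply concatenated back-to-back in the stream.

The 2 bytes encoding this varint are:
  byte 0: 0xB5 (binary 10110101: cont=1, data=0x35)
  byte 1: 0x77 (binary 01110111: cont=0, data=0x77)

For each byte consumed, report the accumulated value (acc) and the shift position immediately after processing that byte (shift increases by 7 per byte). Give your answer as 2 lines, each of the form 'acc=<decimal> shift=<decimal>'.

Answer: acc=53 shift=7
acc=15285 shift=14

Derivation:
byte 0=0xB5: payload=0x35=53, contrib = 53<<0 = 53; acc -> 53, shift -> 7
byte 1=0x77: payload=0x77=119, contrib = 119<<7 = 15232; acc -> 15285, shift -> 14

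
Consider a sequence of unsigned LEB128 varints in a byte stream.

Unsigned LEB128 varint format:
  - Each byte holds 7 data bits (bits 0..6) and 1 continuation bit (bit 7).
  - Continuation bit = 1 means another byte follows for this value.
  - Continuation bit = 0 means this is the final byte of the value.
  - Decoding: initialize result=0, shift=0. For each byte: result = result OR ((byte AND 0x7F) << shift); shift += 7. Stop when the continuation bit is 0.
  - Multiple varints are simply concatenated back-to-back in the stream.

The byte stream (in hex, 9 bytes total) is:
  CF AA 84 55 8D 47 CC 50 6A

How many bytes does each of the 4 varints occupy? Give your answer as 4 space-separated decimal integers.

  byte[0]=0xCF cont=1 payload=0x4F=79: acc |= 79<<0 -> acc=79 shift=7
  byte[1]=0xAA cont=1 payload=0x2A=42: acc |= 42<<7 -> acc=5455 shift=14
  byte[2]=0x84 cont=1 payload=0x04=4: acc |= 4<<14 -> acc=70991 shift=21
  byte[3]=0x55 cont=0 payload=0x55=85: acc |= 85<<21 -> acc=178328911 shift=28 [end]
Varint 1: bytes[0:4] = CF AA 84 55 -> value 178328911 (4 byte(s))
  byte[4]=0x8D cont=1 payload=0x0D=13: acc |= 13<<0 -> acc=13 shift=7
  byte[5]=0x47 cont=0 payload=0x47=71: acc |= 71<<7 -> acc=9101 shift=14 [end]
Varint 2: bytes[4:6] = 8D 47 -> value 9101 (2 byte(s))
  byte[6]=0xCC cont=1 payload=0x4C=76: acc |= 76<<0 -> acc=76 shift=7
  byte[7]=0x50 cont=0 payload=0x50=80: acc |= 80<<7 -> acc=10316 shift=14 [end]
Varint 3: bytes[6:8] = CC 50 -> value 10316 (2 byte(s))
  byte[8]=0x6A cont=0 payload=0x6A=106: acc |= 106<<0 -> acc=106 shift=7 [end]
Varint 4: bytes[8:9] = 6A -> value 106 (1 byte(s))

Answer: 4 2 2 1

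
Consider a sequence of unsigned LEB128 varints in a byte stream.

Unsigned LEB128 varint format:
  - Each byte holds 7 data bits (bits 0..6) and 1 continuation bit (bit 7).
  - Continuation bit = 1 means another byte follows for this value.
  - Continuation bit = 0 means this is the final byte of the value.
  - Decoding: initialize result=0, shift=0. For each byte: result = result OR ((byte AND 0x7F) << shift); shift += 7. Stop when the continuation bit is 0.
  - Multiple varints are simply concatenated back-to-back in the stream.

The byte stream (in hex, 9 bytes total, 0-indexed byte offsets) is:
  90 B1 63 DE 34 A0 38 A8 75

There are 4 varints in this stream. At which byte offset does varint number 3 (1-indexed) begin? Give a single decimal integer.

  byte[0]=0x90 cont=1 payload=0x10=16: acc |= 16<<0 -> acc=16 shift=7
  byte[1]=0xB1 cont=1 payload=0x31=49: acc |= 49<<7 -> acc=6288 shift=14
  byte[2]=0x63 cont=0 payload=0x63=99: acc |= 99<<14 -> acc=1628304 shift=21 [end]
Varint 1: bytes[0:3] = 90 B1 63 -> value 1628304 (3 byte(s))
  byte[3]=0xDE cont=1 payload=0x5E=94: acc |= 94<<0 -> acc=94 shift=7
  byte[4]=0x34 cont=0 payload=0x34=52: acc |= 52<<7 -> acc=6750 shift=14 [end]
Varint 2: bytes[3:5] = DE 34 -> value 6750 (2 byte(s))
  byte[5]=0xA0 cont=1 payload=0x20=32: acc |= 32<<0 -> acc=32 shift=7
  byte[6]=0x38 cont=0 payload=0x38=56: acc |= 56<<7 -> acc=7200 shift=14 [end]
Varint 3: bytes[5:7] = A0 38 -> value 7200 (2 byte(s))
  byte[7]=0xA8 cont=1 payload=0x28=40: acc |= 40<<0 -> acc=40 shift=7
  byte[8]=0x75 cont=0 payload=0x75=117: acc |= 117<<7 -> acc=15016 shift=14 [end]
Varint 4: bytes[7:9] = A8 75 -> value 15016 (2 byte(s))

Answer: 5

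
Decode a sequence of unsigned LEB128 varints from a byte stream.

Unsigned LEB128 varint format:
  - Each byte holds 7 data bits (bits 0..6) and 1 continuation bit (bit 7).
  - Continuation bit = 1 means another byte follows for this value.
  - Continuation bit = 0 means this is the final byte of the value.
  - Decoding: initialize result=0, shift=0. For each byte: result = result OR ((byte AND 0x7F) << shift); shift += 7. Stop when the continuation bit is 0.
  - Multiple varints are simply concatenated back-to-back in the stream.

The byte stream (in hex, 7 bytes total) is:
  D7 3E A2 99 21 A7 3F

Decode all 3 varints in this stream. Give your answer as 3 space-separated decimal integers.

Answer: 8023 543906 8103

Derivation:
  byte[0]=0xD7 cont=1 payload=0x57=87: acc |= 87<<0 -> acc=87 shift=7
  byte[1]=0x3E cont=0 payload=0x3E=62: acc |= 62<<7 -> acc=8023 shift=14 [end]
Varint 1: bytes[0:2] = D7 3E -> value 8023 (2 byte(s))
  byte[2]=0xA2 cont=1 payload=0x22=34: acc |= 34<<0 -> acc=34 shift=7
  byte[3]=0x99 cont=1 payload=0x19=25: acc |= 25<<7 -> acc=3234 shift=14
  byte[4]=0x21 cont=0 payload=0x21=33: acc |= 33<<14 -> acc=543906 shift=21 [end]
Varint 2: bytes[2:5] = A2 99 21 -> value 543906 (3 byte(s))
  byte[5]=0xA7 cont=1 payload=0x27=39: acc |= 39<<0 -> acc=39 shift=7
  byte[6]=0x3F cont=0 payload=0x3F=63: acc |= 63<<7 -> acc=8103 shift=14 [end]
Varint 3: bytes[5:7] = A7 3F -> value 8103 (2 byte(s))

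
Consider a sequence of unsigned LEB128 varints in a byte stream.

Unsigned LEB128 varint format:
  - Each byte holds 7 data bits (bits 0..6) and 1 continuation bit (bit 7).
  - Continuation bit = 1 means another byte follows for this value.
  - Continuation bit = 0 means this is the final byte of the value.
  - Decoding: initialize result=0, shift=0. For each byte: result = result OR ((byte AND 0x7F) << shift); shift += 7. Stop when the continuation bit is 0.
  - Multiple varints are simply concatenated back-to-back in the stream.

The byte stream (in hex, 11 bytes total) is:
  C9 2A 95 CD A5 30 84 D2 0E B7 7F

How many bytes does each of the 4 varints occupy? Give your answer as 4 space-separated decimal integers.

  byte[0]=0xC9 cont=1 payload=0x49=73: acc |= 73<<0 -> acc=73 shift=7
  byte[1]=0x2A cont=0 payload=0x2A=42: acc |= 42<<7 -> acc=5449 shift=14 [end]
Varint 1: bytes[0:2] = C9 2A -> value 5449 (2 byte(s))
  byte[2]=0x95 cont=1 payload=0x15=21: acc |= 21<<0 -> acc=21 shift=7
  byte[3]=0xCD cont=1 payload=0x4D=77: acc |= 77<<7 -> acc=9877 shift=14
  byte[4]=0xA5 cont=1 payload=0x25=37: acc |= 37<<14 -> acc=616085 shift=21
  byte[5]=0x30 cont=0 payload=0x30=48: acc |= 48<<21 -> acc=101279381 shift=28 [end]
Varint 2: bytes[2:6] = 95 CD A5 30 -> value 101279381 (4 byte(s))
  byte[6]=0x84 cont=1 payload=0x04=4: acc |= 4<<0 -> acc=4 shift=7
  byte[7]=0xD2 cont=1 payload=0x52=82: acc |= 82<<7 -> acc=10500 shift=14
  byte[8]=0x0E cont=0 payload=0x0E=14: acc |= 14<<14 -> acc=239876 shift=21 [end]
Varint 3: bytes[6:9] = 84 D2 0E -> value 239876 (3 byte(s))
  byte[9]=0xB7 cont=1 payload=0x37=55: acc |= 55<<0 -> acc=55 shift=7
  byte[10]=0x7F cont=0 payload=0x7F=127: acc |= 127<<7 -> acc=16311 shift=14 [end]
Varint 4: bytes[9:11] = B7 7F -> value 16311 (2 byte(s))

Answer: 2 4 3 2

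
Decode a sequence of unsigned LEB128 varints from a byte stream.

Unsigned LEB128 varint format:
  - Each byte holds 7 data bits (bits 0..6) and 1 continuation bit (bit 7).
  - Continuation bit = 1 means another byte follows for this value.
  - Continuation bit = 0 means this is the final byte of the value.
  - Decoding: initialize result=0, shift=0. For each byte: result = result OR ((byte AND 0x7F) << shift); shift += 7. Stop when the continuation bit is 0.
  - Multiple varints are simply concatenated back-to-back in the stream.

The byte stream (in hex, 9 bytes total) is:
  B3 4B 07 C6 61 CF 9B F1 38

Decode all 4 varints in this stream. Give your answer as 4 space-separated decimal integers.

  byte[0]=0xB3 cont=1 payload=0x33=51: acc |= 51<<0 -> acc=51 shift=7
  byte[1]=0x4B cont=0 payload=0x4B=75: acc |= 75<<7 -> acc=9651 shift=14 [end]
Varint 1: bytes[0:2] = B3 4B -> value 9651 (2 byte(s))
  byte[2]=0x07 cont=0 payload=0x07=7: acc |= 7<<0 -> acc=7 shift=7 [end]
Varint 2: bytes[2:3] = 07 -> value 7 (1 byte(s))
  byte[3]=0xC6 cont=1 payload=0x46=70: acc |= 70<<0 -> acc=70 shift=7
  byte[4]=0x61 cont=0 payload=0x61=97: acc |= 97<<7 -> acc=12486 shift=14 [end]
Varint 3: bytes[3:5] = C6 61 -> value 12486 (2 byte(s))
  byte[5]=0xCF cont=1 payload=0x4F=79: acc |= 79<<0 -> acc=79 shift=7
  byte[6]=0x9B cont=1 payload=0x1B=27: acc |= 27<<7 -> acc=3535 shift=14
  byte[7]=0xF1 cont=1 payload=0x71=113: acc |= 113<<14 -> acc=1854927 shift=21
  byte[8]=0x38 cont=0 payload=0x38=56: acc |= 56<<21 -> acc=119295439 shift=28 [end]
Varint 4: bytes[5:9] = CF 9B F1 38 -> value 119295439 (4 byte(s))

Answer: 9651 7 12486 119295439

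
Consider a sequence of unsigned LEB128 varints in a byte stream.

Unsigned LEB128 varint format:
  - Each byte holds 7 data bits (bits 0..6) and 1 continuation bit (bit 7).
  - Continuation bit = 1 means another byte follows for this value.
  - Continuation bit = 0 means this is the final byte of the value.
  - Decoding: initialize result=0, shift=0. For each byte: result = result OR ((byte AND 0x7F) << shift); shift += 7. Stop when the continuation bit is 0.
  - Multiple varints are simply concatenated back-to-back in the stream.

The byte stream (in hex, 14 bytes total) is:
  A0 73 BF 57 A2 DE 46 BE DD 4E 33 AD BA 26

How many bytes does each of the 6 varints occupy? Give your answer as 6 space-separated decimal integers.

  byte[0]=0xA0 cont=1 payload=0x20=32: acc |= 32<<0 -> acc=32 shift=7
  byte[1]=0x73 cont=0 payload=0x73=115: acc |= 115<<7 -> acc=14752 shift=14 [end]
Varint 1: bytes[0:2] = A0 73 -> value 14752 (2 byte(s))
  byte[2]=0xBF cont=1 payload=0x3F=63: acc |= 63<<0 -> acc=63 shift=7
  byte[3]=0x57 cont=0 payload=0x57=87: acc |= 87<<7 -> acc=11199 shift=14 [end]
Varint 2: bytes[2:4] = BF 57 -> value 11199 (2 byte(s))
  byte[4]=0xA2 cont=1 payload=0x22=34: acc |= 34<<0 -> acc=34 shift=7
  byte[5]=0xDE cont=1 payload=0x5E=94: acc |= 94<<7 -> acc=12066 shift=14
  byte[6]=0x46 cont=0 payload=0x46=70: acc |= 70<<14 -> acc=1158946 shift=21 [end]
Varint 3: bytes[4:7] = A2 DE 46 -> value 1158946 (3 byte(s))
  byte[7]=0xBE cont=1 payload=0x3E=62: acc |= 62<<0 -> acc=62 shift=7
  byte[8]=0xDD cont=1 payload=0x5D=93: acc |= 93<<7 -> acc=11966 shift=14
  byte[9]=0x4E cont=0 payload=0x4E=78: acc |= 78<<14 -> acc=1289918 shift=21 [end]
Varint 4: bytes[7:10] = BE DD 4E -> value 1289918 (3 byte(s))
  byte[10]=0x33 cont=0 payload=0x33=51: acc |= 51<<0 -> acc=51 shift=7 [end]
Varint 5: bytes[10:11] = 33 -> value 51 (1 byte(s))
  byte[11]=0xAD cont=1 payload=0x2D=45: acc |= 45<<0 -> acc=45 shift=7
  byte[12]=0xBA cont=1 payload=0x3A=58: acc |= 58<<7 -> acc=7469 shift=14
  byte[13]=0x26 cont=0 payload=0x26=38: acc |= 38<<14 -> acc=630061 shift=21 [end]
Varint 6: bytes[11:14] = AD BA 26 -> value 630061 (3 byte(s))

Answer: 2 2 3 3 1 3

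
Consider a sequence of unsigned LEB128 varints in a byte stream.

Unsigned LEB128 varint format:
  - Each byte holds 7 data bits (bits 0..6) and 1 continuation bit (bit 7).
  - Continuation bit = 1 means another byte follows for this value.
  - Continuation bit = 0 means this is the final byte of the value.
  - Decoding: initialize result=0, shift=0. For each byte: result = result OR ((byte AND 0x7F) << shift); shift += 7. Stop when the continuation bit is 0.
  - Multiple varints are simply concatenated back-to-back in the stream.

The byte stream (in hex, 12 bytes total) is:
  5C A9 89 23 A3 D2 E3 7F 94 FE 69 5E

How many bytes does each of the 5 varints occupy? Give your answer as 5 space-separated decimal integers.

Answer: 1 3 4 3 1

Derivation:
  byte[0]=0x5C cont=0 payload=0x5C=92: acc |= 92<<0 -> acc=92 shift=7 [end]
Varint 1: bytes[0:1] = 5C -> value 92 (1 byte(s))
  byte[1]=0xA9 cont=1 payload=0x29=41: acc |= 41<<0 -> acc=41 shift=7
  byte[2]=0x89 cont=1 payload=0x09=9: acc |= 9<<7 -> acc=1193 shift=14
  byte[3]=0x23 cont=0 payload=0x23=35: acc |= 35<<14 -> acc=574633 shift=21 [end]
Varint 2: bytes[1:4] = A9 89 23 -> value 574633 (3 byte(s))
  byte[4]=0xA3 cont=1 payload=0x23=35: acc |= 35<<0 -> acc=35 shift=7
  byte[5]=0xD2 cont=1 payload=0x52=82: acc |= 82<<7 -> acc=10531 shift=14
  byte[6]=0xE3 cont=1 payload=0x63=99: acc |= 99<<14 -> acc=1632547 shift=21
  byte[7]=0x7F cont=0 payload=0x7F=127: acc |= 127<<21 -> acc=267970851 shift=28 [end]
Varint 3: bytes[4:8] = A3 D2 E3 7F -> value 267970851 (4 byte(s))
  byte[8]=0x94 cont=1 payload=0x14=20: acc |= 20<<0 -> acc=20 shift=7
  byte[9]=0xFE cont=1 payload=0x7E=126: acc |= 126<<7 -> acc=16148 shift=14
  byte[10]=0x69 cont=0 payload=0x69=105: acc |= 105<<14 -> acc=1736468 shift=21 [end]
Varint 4: bytes[8:11] = 94 FE 69 -> value 1736468 (3 byte(s))
  byte[11]=0x5E cont=0 payload=0x5E=94: acc |= 94<<0 -> acc=94 shift=7 [end]
Varint 5: bytes[11:12] = 5E -> value 94 (1 byte(s))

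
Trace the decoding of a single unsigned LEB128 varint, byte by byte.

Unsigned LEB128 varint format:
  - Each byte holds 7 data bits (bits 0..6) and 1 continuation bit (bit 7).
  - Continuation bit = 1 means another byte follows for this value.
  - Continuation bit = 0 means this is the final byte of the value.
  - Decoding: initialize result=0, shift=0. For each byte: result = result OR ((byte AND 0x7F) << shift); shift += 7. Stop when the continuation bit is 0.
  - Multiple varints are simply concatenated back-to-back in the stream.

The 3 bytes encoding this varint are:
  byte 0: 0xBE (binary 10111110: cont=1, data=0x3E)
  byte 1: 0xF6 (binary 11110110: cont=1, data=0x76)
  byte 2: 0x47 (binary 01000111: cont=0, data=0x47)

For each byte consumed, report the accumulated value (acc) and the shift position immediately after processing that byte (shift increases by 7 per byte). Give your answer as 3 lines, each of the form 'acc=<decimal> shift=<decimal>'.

Answer: acc=62 shift=7
acc=15166 shift=14
acc=1178430 shift=21

Derivation:
byte 0=0xBE: payload=0x3E=62, contrib = 62<<0 = 62; acc -> 62, shift -> 7
byte 1=0xF6: payload=0x76=118, contrib = 118<<7 = 15104; acc -> 15166, shift -> 14
byte 2=0x47: payload=0x47=71, contrib = 71<<14 = 1163264; acc -> 1178430, shift -> 21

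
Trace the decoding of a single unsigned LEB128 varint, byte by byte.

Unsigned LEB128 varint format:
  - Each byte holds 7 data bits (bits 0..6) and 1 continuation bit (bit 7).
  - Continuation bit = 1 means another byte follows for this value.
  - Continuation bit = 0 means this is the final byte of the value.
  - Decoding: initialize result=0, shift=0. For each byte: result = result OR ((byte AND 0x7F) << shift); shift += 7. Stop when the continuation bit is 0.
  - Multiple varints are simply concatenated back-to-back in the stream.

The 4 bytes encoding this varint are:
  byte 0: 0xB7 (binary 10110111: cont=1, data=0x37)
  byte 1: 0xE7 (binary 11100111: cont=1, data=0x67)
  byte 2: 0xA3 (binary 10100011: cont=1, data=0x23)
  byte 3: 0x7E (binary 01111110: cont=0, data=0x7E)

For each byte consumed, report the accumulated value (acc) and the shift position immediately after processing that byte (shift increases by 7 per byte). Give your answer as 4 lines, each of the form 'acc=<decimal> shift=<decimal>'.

byte 0=0xB7: payload=0x37=55, contrib = 55<<0 = 55; acc -> 55, shift -> 7
byte 1=0xE7: payload=0x67=103, contrib = 103<<7 = 13184; acc -> 13239, shift -> 14
byte 2=0xA3: payload=0x23=35, contrib = 35<<14 = 573440; acc -> 586679, shift -> 21
byte 3=0x7E: payload=0x7E=126, contrib = 126<<21 = 264241152; acc -> 264827831, shift -> 28

Answer: acc=55 shift=7
acc=13239 shift=14
acc=586679 shift=21
acc=264827831 shift=28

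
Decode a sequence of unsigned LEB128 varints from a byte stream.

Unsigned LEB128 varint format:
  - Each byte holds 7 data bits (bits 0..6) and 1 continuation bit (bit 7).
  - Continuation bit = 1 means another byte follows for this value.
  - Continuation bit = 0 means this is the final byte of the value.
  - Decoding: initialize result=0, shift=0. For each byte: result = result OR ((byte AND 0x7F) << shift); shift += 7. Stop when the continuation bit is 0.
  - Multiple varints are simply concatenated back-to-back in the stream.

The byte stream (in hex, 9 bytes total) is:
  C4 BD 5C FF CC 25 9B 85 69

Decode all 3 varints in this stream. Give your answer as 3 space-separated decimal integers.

  byte[0]=0xC4 cont=1 payload=0x44=68: acc |= 68<<0 -> acc=68 shift=7
  byte[1]=0xBD cont=1 payload=0x3D=61: acc |= 61<<7 -> acc=7876 shift=14
  byte[2]=0x5C cont=0 payload=0x5C=92: acc |= 92<<14 -> acc=1515204 shift=21 [end]
Varint 1: bytes[0:3] = C4 BD 5C -> value 1515204 (3 byte(s))
  byte[3]=0xFF cont=1 payload=0x7F=127: acc |= 127<<0 -> acc=127 shift=7
  byte[4]=0xCC cont=1 payload=0x4C=76: acc |= 76<<7 -> acc=9855 shift=14
  byte[5]=0x25 cont=0 payload=0x25=37: acc |= 37<<14 -> acc=616063 shift=21 [end]
Varint 2: bytes[3:6] = FF CC 25 -> value 616063 (3 byte(s))
  byte[6]=0x9B cont=1 payload=0x1B=27: acc |= 27<<0 -> acc=27 shift=7
  byte[7]=0x85 cont=1 payload=0x05=5: acc |= 5<<7 -> acc=667 shift=14
  byte[8]=0x69 cont=0 payload=0x69=105: acc |= 105<<14 -> acc=1720987 shift=21 [end]
Varint 3: bytes[6:9] = 9B 85 69 -> value 1720987 (3 byte(s))

Answer: 1515204 616063 1720987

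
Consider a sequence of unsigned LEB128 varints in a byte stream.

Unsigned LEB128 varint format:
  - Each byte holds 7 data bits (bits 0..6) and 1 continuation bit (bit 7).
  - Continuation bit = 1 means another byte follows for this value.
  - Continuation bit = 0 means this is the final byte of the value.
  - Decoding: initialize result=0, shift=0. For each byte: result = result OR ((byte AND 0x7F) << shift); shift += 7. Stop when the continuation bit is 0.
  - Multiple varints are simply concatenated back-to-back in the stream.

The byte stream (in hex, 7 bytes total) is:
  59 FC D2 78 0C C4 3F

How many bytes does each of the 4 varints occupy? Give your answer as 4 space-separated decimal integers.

Answer: 1 3 1 2

Derivation:
  byte[0]=0x59 cont=0 payload=0x59=89: acc |= 89<<0 -> acc=89 shift=7 [end]
Varint 1: bytes[0:1] = 59 -> value 89 (1 byte(s))
  byte[1]=0xFC cont=1 payload=0x7C=124: acc |= 124<<0 -> acc=124 shift=7
  byte[2]=0xD2 cont=1 payload=0x52=82: acc |= 82<<7 -> acc=10620 shift=14
  byte[3]=0x78 cont=0 payload=0x78=120: acc |= 120<<14 -> acc=1976700 shift=21 [end]
Varint 2: bytes[1:4] = FC D2 78 -> value 1976700 (3 byte(s))
  byte[4]=0x0C cont=0 payload=0x0C=12: acc |= 12<<0 -> acc=12 shift=7 [end]
Varint 3: bytes[4:5] = 0C -> value 12 (1 byte(s))
  byte[5]=0xC4 cont=1 payload=0x44=68: acc |= 68<<0 -> acc=68 shift=7
  byte[6]=0x3F cont=0 payload=0x3F=63: acc |= 63<<7 -> acc=8132 shift=14 [end]
Varint 4: bytes[5:7] = C4 3F -> value 8132 (2 byte(s))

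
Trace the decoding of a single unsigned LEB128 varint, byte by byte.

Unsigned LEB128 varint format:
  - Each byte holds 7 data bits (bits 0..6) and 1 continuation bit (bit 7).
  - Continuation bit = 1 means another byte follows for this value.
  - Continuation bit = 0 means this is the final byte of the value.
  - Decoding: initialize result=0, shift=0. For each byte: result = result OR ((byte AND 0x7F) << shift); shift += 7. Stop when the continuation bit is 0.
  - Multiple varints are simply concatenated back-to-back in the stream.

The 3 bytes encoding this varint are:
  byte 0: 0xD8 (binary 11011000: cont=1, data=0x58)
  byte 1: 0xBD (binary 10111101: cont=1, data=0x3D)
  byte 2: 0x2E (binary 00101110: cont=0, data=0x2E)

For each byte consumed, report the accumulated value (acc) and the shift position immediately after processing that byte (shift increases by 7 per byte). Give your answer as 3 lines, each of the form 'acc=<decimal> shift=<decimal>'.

Answer: acc=88 shift=7
acc=7896 shift=14
acc=761560 shift=21

Derivation:
byte 0=0xD8: payload=0x58=88, contrib = 88<<0 = 88; acc -> 88, shift -> 7
byte 1=0xBD: payload=0x3D=61, contrib = 61<<7 = 7808; acc -> 7896, shift -> 14
byte 2=0x2E: payload=0x2E=46, contrib = 46<<14 = 753664; acc -> 761560, shift -> 21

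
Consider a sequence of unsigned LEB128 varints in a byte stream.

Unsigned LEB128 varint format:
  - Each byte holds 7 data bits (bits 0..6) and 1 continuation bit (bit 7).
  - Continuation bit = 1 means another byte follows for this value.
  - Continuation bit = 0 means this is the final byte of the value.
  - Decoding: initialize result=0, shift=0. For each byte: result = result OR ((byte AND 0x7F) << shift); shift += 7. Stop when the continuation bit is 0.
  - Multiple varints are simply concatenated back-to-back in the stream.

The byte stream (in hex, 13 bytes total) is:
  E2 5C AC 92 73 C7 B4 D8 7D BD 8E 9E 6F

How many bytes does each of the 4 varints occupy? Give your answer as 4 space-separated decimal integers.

Answer: 2 3 4 4

Derivation:
  byte[0]=0xE2 cont=1 payload=0x62=98: acc |= 98<<0 -> acc=98 shift=7
  byte[1]=0x5C cont=0 payload=0x5C=92: acc |= 92<<7 -> acc=11874 shift=14 [end]
Varint 1: bytes[0:2] = E2 5C -> value 11874 (2 byte(s))
  byte[2]=0xAC cont=1 payload=0x2C=44: acc |= 44<<0 -> acc=44 shift=7
  byte[3]=0x92 cont=1 payload=0x12=18: acc |= 18<<7 -> acc=2348 shift=14
  byte[4]=0x73 cont=0 payload=0x73=115: acc |= 115<<14 -> acc=1886508 shift=21 [end]
Varint 2: bytes[2:5] = AC 92 73 -> value 1886508 (3 byte(s))
  byte[5]=0xC7 cont=1 payload=0x47=71: acc |= 71<<0 -> acc=71 shift=7
  byte[6]=0xB4 cont=1 payload=0x34=52: acc |= 52<<7 -> acc=6727 shift=14
  byte[7]=0xD8 cont=1 payload=0x58=88: acc |= 88<<14 -> acc=1448519 shift=21
  byte[8]=0x7D cont=0 payload=0x7D=125: acc |= 125<<21 -> acc=263592519 shift=28 [end]
Varint 3: bytes[5:9] = C7 B4 D8 7D -> value 263592519 (4 byte(s))
  byte[9]=0xBD cont=1 payload=0x3D=61: acc |= 61<<0 -> acc=61 shift=7
  byte[10]=0x8E cont=1 payload=0x0E=14: acc |= 14<<7 -> acc=1853 shift=14
  byte[11]=0x9E cont=1 payload=0x1E=30: acc |= 30<<14 -> acc=493373 shift=21
  byte[12]=0x6F cont=0 payload=0x6F=111: acc |= 111<<21 -> acc=233277245 shift=28 [end]
Varint 4: bytes[9:13] = BD 8E 9E 6F -> value 233277245 (4 byte(s))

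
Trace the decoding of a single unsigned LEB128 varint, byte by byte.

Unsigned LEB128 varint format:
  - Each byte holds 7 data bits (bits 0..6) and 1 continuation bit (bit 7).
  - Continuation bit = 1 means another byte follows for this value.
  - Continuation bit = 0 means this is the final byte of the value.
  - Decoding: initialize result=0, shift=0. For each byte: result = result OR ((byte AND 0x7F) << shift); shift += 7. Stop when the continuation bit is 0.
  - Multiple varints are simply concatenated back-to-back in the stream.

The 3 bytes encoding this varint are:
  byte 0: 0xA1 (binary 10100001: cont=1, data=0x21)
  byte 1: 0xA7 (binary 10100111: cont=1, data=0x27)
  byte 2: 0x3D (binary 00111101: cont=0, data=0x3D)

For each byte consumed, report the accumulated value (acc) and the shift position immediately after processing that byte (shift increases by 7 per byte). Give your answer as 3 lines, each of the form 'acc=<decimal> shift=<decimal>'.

Answer: acc=33 shift=7
acc=5025 shift=14
acc=1004449 shift=21

Derivation:
byte 0=0xA1: payload=0x21=33, contrib = 33<<0 = 33; acc -> 33, shift -> 7
byte 1=0xA7: payload=0x27=39, contrib = 39<<7 = 4992; acc -> 5025, shift -> 14
byte 2=0x3D: payload=0x3D=61, contrib = 61<<14 = 999424; acc -> 1004449, shift -> 21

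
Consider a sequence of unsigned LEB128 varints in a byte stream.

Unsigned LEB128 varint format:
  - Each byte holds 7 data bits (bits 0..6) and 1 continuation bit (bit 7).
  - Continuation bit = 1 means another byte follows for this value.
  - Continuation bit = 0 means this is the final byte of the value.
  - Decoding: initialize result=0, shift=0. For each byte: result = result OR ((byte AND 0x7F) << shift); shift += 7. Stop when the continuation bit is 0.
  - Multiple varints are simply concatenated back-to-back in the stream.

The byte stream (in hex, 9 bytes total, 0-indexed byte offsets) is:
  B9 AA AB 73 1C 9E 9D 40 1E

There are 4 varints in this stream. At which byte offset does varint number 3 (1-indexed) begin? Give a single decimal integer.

  byte[0]=0xB9 cont=1 payload=0x39=57: acc |= 57<<0 -> acc=57 shift=7
  byte[1]=0xAA cont=1 payload=0x2A=42: acc |= 42<<7 -> acc=5433 shift=14
  byte[2]=0xAB cont=1 payload=0x2B=43: acc |= 43<<14 -> acc=709945 shift=21
  byte[3]=0x73 cont=0 payload=0x73=115: acc |= 115<<21 -> acc=241882425 shift=28 [end]
Varint 1: bytes[0:4] = B9 AA AB 73 -> value 241882425 (4 byte(s))
  byte[4]=0x1C cont=0 payload=0x1C=28: acc |= 28<<0 -> acc=28 shift=7 [end]
Varint 2: bytes[4:5] = 1C -> value 28 (1 byte(s))
  byte[5]=0x9E cont=1 payload=0x1E=30: acc |= 30<<0 -> acc=30 shift=7
  byte[6]=0x9D cont=1 payload=0x1D=29: acc |= 29<<7 -> acc=3742 shift=14
  byte[7]=0x40 cont=0 payload=0x40=64: acc |= 64<<14 -> acc=1052318 shift=21 [end]
Varint 3: bytes[5:8] = 9E 9D 40 -> value 1052318 (3 byte(s))
  byte[8]=0x1E cont=0 payload=0x1E=30: acc |= 30<<0 -> acc=30 shift=7 [end]
Varint 4: bytes[8:9] = 1E -> value 30 (1 byte(s))

Answer: 5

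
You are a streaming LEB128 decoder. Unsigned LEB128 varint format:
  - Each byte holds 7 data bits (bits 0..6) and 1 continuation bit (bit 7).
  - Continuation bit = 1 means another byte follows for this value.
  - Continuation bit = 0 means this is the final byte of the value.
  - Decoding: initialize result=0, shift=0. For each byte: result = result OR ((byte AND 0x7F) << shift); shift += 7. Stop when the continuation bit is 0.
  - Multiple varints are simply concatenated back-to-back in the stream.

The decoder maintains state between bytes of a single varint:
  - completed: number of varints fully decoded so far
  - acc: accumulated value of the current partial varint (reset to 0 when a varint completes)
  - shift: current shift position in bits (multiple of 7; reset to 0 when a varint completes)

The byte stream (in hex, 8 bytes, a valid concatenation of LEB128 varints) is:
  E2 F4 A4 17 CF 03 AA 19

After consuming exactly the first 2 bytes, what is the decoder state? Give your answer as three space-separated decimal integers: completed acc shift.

Answer: 0 14946 14

Derivation:
byte[0]=0xE2 cont=1 payload=0x62: acc |= 98<<0 -> completed=0 acc=98 shift=7
byte[1]=0xF4 cont=1 payload=0x74: acc |= 116<<7 -> completed=0 acc=14946 shift=14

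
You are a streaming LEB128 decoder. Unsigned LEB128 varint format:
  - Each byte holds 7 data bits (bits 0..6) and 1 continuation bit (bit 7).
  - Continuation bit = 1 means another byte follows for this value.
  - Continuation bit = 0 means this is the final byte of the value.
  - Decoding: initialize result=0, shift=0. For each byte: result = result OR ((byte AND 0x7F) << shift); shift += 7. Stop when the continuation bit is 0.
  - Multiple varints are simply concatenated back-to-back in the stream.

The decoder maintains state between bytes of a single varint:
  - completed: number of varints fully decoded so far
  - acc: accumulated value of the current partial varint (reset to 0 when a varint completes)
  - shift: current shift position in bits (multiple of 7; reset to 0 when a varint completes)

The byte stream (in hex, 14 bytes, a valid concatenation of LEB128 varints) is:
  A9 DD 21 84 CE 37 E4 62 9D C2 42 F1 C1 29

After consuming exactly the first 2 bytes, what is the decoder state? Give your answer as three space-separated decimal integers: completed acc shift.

byte[0]=0xA9 cont=1 payload=0x29: acc |= 41<<0 -> completed=0 acc=41 shift=7
byte[1]=0xDD cont=1 payload=0x5D: acc |= 93<<7 -> completed=0 acc=11945 shift=14

Answer: 0 11945 14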